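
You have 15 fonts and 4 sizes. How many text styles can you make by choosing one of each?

By the multiplication principle: 15 x 4.

Final answer: 60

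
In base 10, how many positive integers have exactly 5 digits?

In base 10, the leading digit has 9 choices (1..9); each of the remaining 4 digits has 10 choices.
Total: 9 x 10^4.

Final answer: 90000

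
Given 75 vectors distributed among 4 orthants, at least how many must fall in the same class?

By pigeonhole with 75 objects and 4 categories: ceiling(75/4).

Final answer: 19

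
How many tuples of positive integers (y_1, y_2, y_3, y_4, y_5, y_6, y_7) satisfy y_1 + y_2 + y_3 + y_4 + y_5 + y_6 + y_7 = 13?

Substitute y'_i = y_i - 1 (so y'_i >= 0). Then sum y'_i = 13 - 7 = 6.
Stars and bars: C(6+7-1, 7-1) = C(12,6).

Final answer: C(12,6) = 924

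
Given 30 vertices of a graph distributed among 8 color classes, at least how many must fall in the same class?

By pigeonhole with 30 objects and 8 categories: ceiling(30/8).

Final answer: 4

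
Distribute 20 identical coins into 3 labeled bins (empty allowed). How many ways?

Stars and bars: C(n+k-1, k-1) = C(22,2).

Final answer: C(22,2) = 231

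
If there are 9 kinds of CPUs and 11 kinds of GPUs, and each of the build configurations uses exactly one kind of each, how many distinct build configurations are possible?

By the multiplication principle: 9 x 11.

Final answer: 99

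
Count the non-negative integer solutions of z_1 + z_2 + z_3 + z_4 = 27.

Stars and bars with 27 stars and 3 bars:
C(27+4-1, 4-1) = C(30,3).

Final answer: C(30,3) = 4060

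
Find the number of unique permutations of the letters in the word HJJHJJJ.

Letters (H:2, J:5). Total letters: 7.
Permutations = 7!/(5! x 2!).

Final answer: 21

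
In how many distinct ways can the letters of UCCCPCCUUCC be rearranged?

Letters (C:7, P:1, U:3). Total letters: 11.
Permutations = 11!/(7! x 3!).

Final answer: 1320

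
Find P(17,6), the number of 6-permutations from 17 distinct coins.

P(17,6) = 17!/(17-6)! = 17!/11!.

Final answer: P(17,6) = 8910720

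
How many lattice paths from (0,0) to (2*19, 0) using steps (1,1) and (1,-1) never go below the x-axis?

Total monotonic paths to (19,19): C(38,19) = 35345263800.
By the reflection principle, paths that go above the diagonal number C(38,20) = 33578000610.
Valid Dyck paths: 35345263800 - 33578000610.
(Check: C(38,19) - C(38,20) = C(38,19)/20, the Catalan number C_{19}.)

Final answer: C_{19} = 1767263190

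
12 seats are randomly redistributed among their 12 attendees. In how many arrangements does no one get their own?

Derangements satisfy D(n) = (n-1)(D(n-1) + D(n-2)), starting from D(0)=1, D(1)=0.
D(2) = 1 x (0 + 1) = 1
D(3) = 2 x (1 + 0) = 2
D(4) = 3 x (2 + 1) = 9
D(5) = 4 x (9 + 2) = 44
D(6) = 5 x (44 + 9) = 265
D(7) = 6 x (265 + 44) = 1854
D(8) = 7 x (1854 + 265) = 14833
D(9) = 8 x (14833 + 1854) = 133496
D(10) = 9 x (133496 + 14833) = 1334961
D(11) = 10 x (1334961 + 133496) = 14684570
D(12) = 11 x (D(11) + D(10)) = 11 x (14684570 + 1334961)

Final answer: D(12) = 176214841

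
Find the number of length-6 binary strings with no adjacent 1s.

A valid string ends in 0 (append to any length-(n-1) valid string) or in 01 (append to any length-(n-2) valid string), so a(n) = a(n-1) + a(n-2) with a(1)=2, a(2)=3.
Building up term by term: a(1)=2, a(2)=3, a(3)=5, a(4)=8, a(5)=13, a(6)=21.

Final answer: 21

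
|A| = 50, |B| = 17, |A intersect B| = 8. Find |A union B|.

|A union B| = |A| + |B| - |A intersect B| = 50 + 17 - 8.

Final answer: 59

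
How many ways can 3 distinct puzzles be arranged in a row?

The number of ways to arrange 3 distinct objects is 3!.

Final answer: 3! = 6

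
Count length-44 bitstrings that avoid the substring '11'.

Let a(n) count valid strings. If the last bit is 0 the prefix is any valid string of length n-1; if it is 1 the string must end in 01 with a valid prefix of length n-2. So a(n) = a(n-1) + a(n-2), a(1)=2, a(2)=3.
Iterating the recurrence: a(1)=2, a(2)=3, a(3)=5, a(4)=8, a(5)=13, a(6)=21, a(7)=34, a(8)=55, a(9)=89, a(10)=144, a(11)=233, a(12)=377, a(13)=610, a(14)=987, a(15)=1597, a(16)=2584, a(17)=4181, a(18)=6765, a(19)=10946, a(20)=17711, a(21)=28657, a(22)=46368, a(23)=75025, a(24)=121393, a(25)=196418, a(26)=317811, a(27)=514229, a(28)=832040, a(29)=1346269, a(30)=2178309, a(31)=3524578, a(32)=5702887, a(33)=9227465, a(34)=14930352, a(35)=24157817, a(36)=39088169, a(37)=63245986, a(38)=102334155, a(39)=165580141, a(40)=267914296, a(41)=433494437, a(42)=701408733, a(43)=1134903170, a(44)=1836311903.

Final answer: 1836311903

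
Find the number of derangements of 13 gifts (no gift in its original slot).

Derangements satisfy D(n) = (n-1)(D(n-1) + D(n-2)), starting from D(0)=1, D(1)=0.
D(2) = 1 x (0 + 1) = 1
D(3) = 2 x (1 + 0) = 2
D(4) = 3 x (2 + 1) = 9
D(5) = 4 x (9 + 2) = 44
D(6) = 5 x (44 + 9) = 265
D(7) = 6 x (265 + 44) = 1854
D(8) = 7 x (1854 + 265) = 14833
D(9) = 8 x (14833 + 1854) = 133496
D(10) = 9 x (133496 + 14833) = 1334961
D(11) = 10 x (1334961 + 133496) = 14684570
D(12) = 11 x (14684570 + 1334961) = 176214841
D(13) = 12 x (D(12) + D(11)) = 12 x (176214841 + 14684570)

Final answer: D(13) = 2290792932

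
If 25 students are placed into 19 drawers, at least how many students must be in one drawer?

By the pigeonhole principle: ceiling(25/19).

Final answer: 2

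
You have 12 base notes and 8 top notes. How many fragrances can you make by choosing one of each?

By the multiplication principle: 12 x 8.

Final answer: 96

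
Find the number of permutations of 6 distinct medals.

The number of ways to arrange 6 distinct objects is 6!.

Final answer: 6! = 720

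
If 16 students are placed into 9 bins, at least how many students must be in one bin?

By the pigeonhole principle: ceiling(16/9).

Final answer: 2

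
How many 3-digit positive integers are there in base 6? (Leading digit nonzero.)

In base 6, the leading digit has 5 choices (1..5); each of the remaining 2 digits has 6 choices.
Total: 5 x 6^2.

Final answer: 180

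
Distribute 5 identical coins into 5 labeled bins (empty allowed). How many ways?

Stars and bars: C(n+k-1, k-1) = C(9,4).

Final answer: C(9,4) = 126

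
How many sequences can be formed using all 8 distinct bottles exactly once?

The number of ways to arrange 8 distinct objects is 8!.

Final answer: 8! = 40320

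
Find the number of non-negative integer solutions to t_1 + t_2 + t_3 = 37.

Stars and bars with 37 stars and 2 bars:
C(37+3-1, 3-1) = C(39,2).

Final answer: C(39,2) = 741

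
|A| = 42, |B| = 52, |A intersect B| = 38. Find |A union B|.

|A union B| = |A| + |B| - |A intersect B| = 42 + 52 - 38.

Final answer: 56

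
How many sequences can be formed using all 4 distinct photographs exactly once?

The number of ways to arrange 4 distinct objects is 4!.

Final answer: 4! = 24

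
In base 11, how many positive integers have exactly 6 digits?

These are the integers in [11^5, 11^6), so the count is 11^6 - 11^5 = 10 x 11^5.

Final answer: 1610510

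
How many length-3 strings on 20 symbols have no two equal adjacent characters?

Let g(n) count such strings. g(1) = 20, and each valid string of length n-1 extends in 19 ways (any symbol but the last), so g(n) = 19 g(n-1).
Total: g(3) = 20 x 19^2.

Final answer: 20 x 19^{2} = 7220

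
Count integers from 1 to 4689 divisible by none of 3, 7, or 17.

|div by 3|=1563, |div by 7|=669, |div by 17|=275.
|div by 3&7|=223, |div by 3&17|=91, |div by 7&17|=39, |div by all|=13.
By inclusion-exclusion, divisible by at least one: 1563+669+275-223-91-39+13 = 2167.
Not divisible by any: 4689 - 2167.

Final answer: 2522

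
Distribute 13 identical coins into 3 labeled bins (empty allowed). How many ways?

Stars and bars: C(n+k-1, k-1) = C(15,2).

Final answer: C(15,2) = 105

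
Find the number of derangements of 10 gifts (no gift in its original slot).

Derangements satisfy D(n) = (n-1)(D(n-1) + D(n-2)), starting from D(0)=1, D(1)=0.
D(2) = 1 x (0 + 1) = 1
D(3) = 2 x (1 + 0) = 2
D(4) = 3 x (2 + 1) = 9
D(5) = 4 x (9 + 2) = 44
D(6) = 5 x (44 + 9) = 265
D(7) = 6 x (265 + 44) = 1854
D(8) = 7 x (1854 + 265) = 14833
D(9) = 8 x (14833 + 1854) = 133496
D(10) = 9 x (D(9) + D(8)) = 9 x (133496 + 14833)

Final answer: D(10) = 1334961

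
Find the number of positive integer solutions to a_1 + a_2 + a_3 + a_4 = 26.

Substitute a'_i = a_i - 1 (so a'_i >= 0). Then sum a'_i = 26 - 4 = 22.
Stars and bars: C(22+4-1, 4-1) = C(25,3).

Final answer: C(25,3) = 2300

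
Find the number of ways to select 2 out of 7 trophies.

C(7,2) = 7!/(2! x (7-2)!).

Final answer: C(7,2) = 21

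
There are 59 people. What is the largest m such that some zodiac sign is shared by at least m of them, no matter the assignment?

There are 12 possible values for zodiac sign. With 59 people and 12 categories, by pigeonhole: ceiling(59/12).

Final answer: 5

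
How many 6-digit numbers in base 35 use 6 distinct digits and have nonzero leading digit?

The leading digit has 34 choices (anything but zero); the next has 34 (anything but the first), then 33, and so on, one fewer each time.
Total: 34 x 34 x 33 x 32 x 31 x 30.

Final answer: 1135284480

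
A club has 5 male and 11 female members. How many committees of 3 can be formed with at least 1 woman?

Sum over valid woman counts:
C(11,1)C(5,2) = 110
C(11,2)C(5,1) = 275
C(11,3)C(5,0) = 165
Total: 110 + 275 + 165.

Final answer: 550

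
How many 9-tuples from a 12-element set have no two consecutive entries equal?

Let g(n) count such strings. g(1) = 12, and each valid string of length n-1 extends in 11 ways (any symbol but the last), so g(n) = 11 g(n-1).
Total: g(9) = 12 x 11^8.

Final answer: 12 x 11^{8} = 2572306572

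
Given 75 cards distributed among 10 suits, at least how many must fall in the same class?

By pigeonhole with 75 objects and 10 categories: ceiling(75/10).

Final answer: 8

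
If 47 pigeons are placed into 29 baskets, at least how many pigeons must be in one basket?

By the pigeonhole principle: ceiling(47/29).

Final answer: 2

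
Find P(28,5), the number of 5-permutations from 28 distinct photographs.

P(28,5) = 28!/(28-5)! = 28!/23!.

Final answer: P(28,5) = 11793600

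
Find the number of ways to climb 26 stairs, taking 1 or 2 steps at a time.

Let f(n) count the ways. The last step is size 1 or 2, so f(n) = f(n-1) + f(n-2) with f(1)=1, f(2)=2.
Iterating the recurrence: f(1)=1, f(2)=2, f(3)=3, f(4)=5, f(5)=8, f(6)=13, f(7)=21, f(8)=34, f(9)=55, f(10)=89, f(11)=144, f(12)=233, f(13)=377, f(14)=610, f(15)=987, f(16)=1597, f(17)=2584, f(18)=4181, f(19)=6765, f(20)=10946, f(21)=17711, f(22)=28657, f(23)=46368, f(24)=75025, f(25)=121393, f(26)=196418.

Final answer: 196418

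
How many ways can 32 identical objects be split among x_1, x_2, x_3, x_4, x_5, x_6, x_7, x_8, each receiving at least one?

Substitute x'_i = x_i - 1 (so x'_i >= 0). Then sum x'_i = 32 - 8 = 24.
Stars and bars: C(24+8-1, 8-1) = C(31,7).

Final answer: C(31,7) = 2629575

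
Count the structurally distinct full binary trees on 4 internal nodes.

The structures are counted by the Catalan number C_n. Here n = 4.
C_n = C(2n,n)/(n+1), so C_{4} = C(8,4)/5 = 70/5.

Final answer: C_{4} = 14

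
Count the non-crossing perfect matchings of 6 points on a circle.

The structures are counted by the Catalan number C_n. Here n = 6/2 = 3.
C_n = C(2n,n) - C(2n,n+1), so C_{3} = C(6,3) - C(6,4) = 20 - 15.

Final answer: C_{3} = 5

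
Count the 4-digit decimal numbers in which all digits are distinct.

First digit: 9 (not 0). Second: 9 (not first). Third: 8, etc.
Total: 9 x 9 x 8 x 7.

Final answer: 4536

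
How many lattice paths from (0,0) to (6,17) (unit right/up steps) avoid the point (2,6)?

Total paths to (6,17): C(23,17) = 100947.
Paths through (2,6): C(8,6) x C(15,11) = 38220.
Avoiding (2,6): 100947 - 38220.

Final answer: 62727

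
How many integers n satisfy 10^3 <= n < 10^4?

First digit: 9 choices (1-9). Each of the remaining 3 digits: 10 choices.
Total: 9 x 10^3.

Final answer: 9000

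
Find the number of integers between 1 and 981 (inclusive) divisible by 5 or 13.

Multiples of 5: 196. Multiples of 13: 75. Of both (lcm=65): 15.
By inclusion-exclusion: 196 + 75 - 15.

Final answer: 256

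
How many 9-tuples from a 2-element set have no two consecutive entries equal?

Let g(n) count such strings. g(1) = 2, and each valid string of length n-1 extends in 1 ways (any symbol but the last), so g(n) = 1 g(n-1).
Total: g(9) = 2 x 1^8.

Final answer: 2 x 1^{8} = 2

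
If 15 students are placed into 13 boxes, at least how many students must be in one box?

By the pigeonhole principle: ceiling(15/13).

Final answer: 2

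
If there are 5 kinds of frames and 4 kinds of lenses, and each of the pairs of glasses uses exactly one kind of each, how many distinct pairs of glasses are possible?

By the multiplication principle: 5 x 4.

Final answer: 20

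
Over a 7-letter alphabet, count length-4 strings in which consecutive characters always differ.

Let g(n) count such strings. g(1) = 7, and each valid string of length n-1 extends in 6 ways (any symbol but the last), so g(n) = 6 g(n-1).
Total: g(4) = 7 x 6^3.

Final answer: 7 x 6^{3} = 1512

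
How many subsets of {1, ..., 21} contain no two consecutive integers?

Condition on whether n belongs to the subset: if not, any valid subset of {1, ..., n-1} works (a(n-1)); if so, n-1 is excluded and the rest is a valid subset of {1, ..., n-2} (a(n-2)). Hence a(n) = a(n-1) + a(n-2), a(1)=2, a(2)=3.
Building up term by term: a(1)=2, a(2)=3, a(3)=5, a(4)=8, a(5)=13, a(6)=21, a(7)=34, a(8)=55, a(9)=89, a(10)=144, a(11)=233, a(12)=377, a(13)=610, a(14)=987, a(15)=1597, a(16)=2584, a(17)=4181, a(18)=6765, a(19)=10946, a(20)=17711, a(21)=28657.

Final answer: 28657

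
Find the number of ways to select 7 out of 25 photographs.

C(25,7) = 25!/(7! x 18!).

Final answer: \binom{25}{7} = 480700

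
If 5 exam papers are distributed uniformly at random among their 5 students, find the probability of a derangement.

Derangements satisfy D(n) = (n-1)(D(n-1) + D(n-2)), starting from D(0)=1, D(1)=0.
Building up: D(2)=1, D(3)=2, D(4)=9, D(5)=44.
Total arrangements: 5! = 120.
Probability = D(5)/5! = 11/30.

Final answer: D(5)/5! = 44/120 = 0.366667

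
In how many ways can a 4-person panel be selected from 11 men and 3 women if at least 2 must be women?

Sum over valid woman counts:
C(3,2)C(11,2) = 165
C(3,3)C(11,1) = 11
Total: 165 + 11.

Final answer: 176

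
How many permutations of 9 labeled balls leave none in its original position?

Use the recurrence D(n) = (n-1)(D(n-1) + D(n-2)) with D(0)=1, D(1)=0.
D(2) = 1 x (0 + 1) = 1
D(3) = 2 x (1 + 0) = 2
D(4) = 3 x (2 + 1) = 9
D(5) = 4 x (9 + 2) = 44
D(6) = 5 x (44 + 9) = 265
D(7) = 6 x (265 + 44) = 1854
D(8) = 7 x (1854 + 265) = 14833
D(9) = 8 x (D(8) + D(7)) = 8 x (14833 + 1854)

Final answer: D(9) = 133496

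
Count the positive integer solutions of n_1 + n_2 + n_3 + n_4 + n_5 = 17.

Substitute n'_i = n_i - 1 (so n'_i >= 0). Then sum n'_i = 17 - 5 = 12.
Stars and bars: C(12+5-1, 5-1) = C(16,4).

Final answer: C(16,4) = 1820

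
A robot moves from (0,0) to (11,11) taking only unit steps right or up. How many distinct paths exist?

Each path has 11 right steps and 11 up steps in some order (22 steps total).
Choose which 11 of the 22 steps are up: C(22,11).

Final answer: C(22,11) = 705432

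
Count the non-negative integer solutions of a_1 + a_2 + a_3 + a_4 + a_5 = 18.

Stars and bars with 18 stars and 4 bars:
C(18+5-1, 5-1) = C(22,4).

Final answer: C(22,4) = 7315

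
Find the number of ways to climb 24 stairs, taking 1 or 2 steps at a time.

Condition on the final move: it is a 1-step (f(n-1) ways to get there) or a 2-step (f(n-2) ways), so f(n) = f(n-1) + f(n-2), with f(1)=1, f(2)=2.
Building up term by term: f(1)=1, f(2)=2, f(3)=3, f(4)=5, f(5)=8, f(6)=13, f(7)=21, f(8)=34, f(9)=55, f(10)=89, f(11)=144, f(12)=233, f(13)=377, f(14)=610, f(15)=987, f(16)=1597, f(17)=2584, f(18)=4181, f(19)=6765, f(20)=10946, f(21)=17711, f(22)=28657, f(23)=46368, f(24)=75025.

Final answer: 75025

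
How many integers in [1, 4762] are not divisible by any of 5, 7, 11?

|div by 5|=952, |div by 7|=680, |div by 11|=432.
|div by 5&7|=136, |div by 5&11|=86, |div by 7&11|=61, |div by all|=12.
By inclusion-exclusion, divisible by at least one: 952+680+432-136-86-61+12 = 1793.
Not divisible by any: 4762 - 1793.

Final answer: 2969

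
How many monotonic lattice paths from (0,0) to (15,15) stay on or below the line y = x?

Total monotonic paths to (15,15): C(30,15) = 155117520.
Reflecting each bad path at its first crossing gives a bijection with paths to (14,16): C(30,16) = 145422675.
Valid Dyck paths: 155117520 - 145422675.
(Equivalently, C_{15} = C(30,15)/16 = 155117520/16.)

Final answer: C_{15} = 9694845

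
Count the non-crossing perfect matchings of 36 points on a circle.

This is counted by the nth Catalan number C_n. Here n = 36/2 = 18.
C_n = (2n)!/(n!(n+1)!), so C_{18} = 36!/(18! x 19!) = C(36,18)/19 = 9075135300/19.

Final answer: C_{18} = 477638700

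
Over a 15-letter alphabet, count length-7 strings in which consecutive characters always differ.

Let g(n) count such strings. g(1) = 15, and each valid string of length n-1 extends in 14 ways (any symbol but the last), so g(n) = 14 g(n-1).
Total: g(7) = 15 x 14^6.

Final answer: 15 x 14^{6} = 112943040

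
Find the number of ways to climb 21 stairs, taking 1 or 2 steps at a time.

Let f(n) be the number of climbs. Removing the last move (1 or 2 steps) gives f(n) = f(n-1) + f(n-2); base cases f(1)=1, f(2)=2.
Computing successive values: f(1)=1, f(2)=2, f(3)=3, f(4)=5, f(5)=8, f(6)=13, f(7)=21, f(8)=34, f(9)=55, f(10)=89, f(11)=144, f(12)=233, f(13)=377, f(14)=610, f(15)=987, f(16)=1597, f(17)=2584, f(18)=4181, f(19)=6765, f(20)=10946, f(21)=17711.

Final answer: 17711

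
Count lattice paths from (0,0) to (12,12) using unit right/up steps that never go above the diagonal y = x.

Total monotonic paths to (12,12): C(24,12) = 2704156.
A path is bad iff it touches y = x + 1; reflecting its initial segment maps bad paths bijectively onto all paths to (11,13), of which there are C(24,13) = 2496144.
Valid Dyck paths: 2704156 - 2496144.
(These counts are the Catalan numbers.)

Final answer: C_{12} = 208012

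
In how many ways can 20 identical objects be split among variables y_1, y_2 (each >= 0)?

Stars and bars with 20 stars and 1 bars:
C(20+2-1, 2-1) = C(21,1).

Final answer: C(21,1) = 21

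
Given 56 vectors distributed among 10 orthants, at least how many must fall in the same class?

By pigeonhole with 56 objects and 10 categories: ceiling(56/10).

Final answer: 6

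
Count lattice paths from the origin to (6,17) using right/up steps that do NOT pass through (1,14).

Total paths to (6,17): C(23,17) = 100947.
Paths through (1,14): C(15,14) x C(8,3) = 840.
Avoiding (1,14): 100947 - 840.

Final answer: 100107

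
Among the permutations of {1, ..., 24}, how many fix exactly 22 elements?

Choose which 22 elements are fixed: C(24,22) = 276.
Derange the remaining 2 using D(j) = (j-1)(D(j-1) + D(j-2)), D(0)=1, D(1)=0: D(2)=1.
Total: 276 x 1.

Final answer: C(24,22) D(2) = 276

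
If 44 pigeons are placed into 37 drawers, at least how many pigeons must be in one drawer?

By the pigeonhole principle: ceiling(44/37).

Final answer: 2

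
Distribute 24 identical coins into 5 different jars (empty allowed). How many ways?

Stars and bars: C(n+k-1, k-1) = C(28,4).

Final answer: C(28,4) = 20475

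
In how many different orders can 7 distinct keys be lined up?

The number of ways to arrange 7 distinct objects is 7!.

Final answer: 7! = 5040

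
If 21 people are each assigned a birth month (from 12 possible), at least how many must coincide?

There are 12 possible values for birth month. With 21 people and 12 categories, by pigeonhole: ceiling(21/12).

Final answer: 2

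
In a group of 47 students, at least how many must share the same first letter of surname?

There are 26 possible values for first letter of surname. With 47 students and 26 categories, by pigeonhole: ceiling(47/26).

Final answer: 2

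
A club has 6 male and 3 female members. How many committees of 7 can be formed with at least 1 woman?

Sum over valid woman counts:
C(3,1)C(6,6) = 3
C(3,2)C(6,5) = 18
C(3,3)C(6,4) = 15
Total: 3 + 18 + 15.

Final answer: 36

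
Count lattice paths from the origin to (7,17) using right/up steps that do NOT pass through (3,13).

Total paths to (7,17): C(24,17) = 346104.
Paths through (3,13): C(16,13) x C(8,4) = 39200.
Avoiding (3,13): 346104 - 39200.

Final answer: 306904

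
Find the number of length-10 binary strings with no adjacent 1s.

Let a(n) count valid strings. If the last bit is 0 the prefix is any valid string of length n-1; if it is 1 the string must end in 01 with a valid prefix of length n-2. So a(n) = a(n-1) + a(n-2), a(1)=2, a(2)=3.
Iterating the recurrence: a(1)=2, a(2)=3, a(3)=5, a(4)=8, a(5)=13, a(6)=21, a(7)=34, a(8)=55, a(9)=89, a(10)=144.

Final answer: 144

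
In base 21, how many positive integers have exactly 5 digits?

Leading digit: 20 options (nonzero). Other 4 digit(s): 21 options each.
Total: 20 x 21^4.

Final answer: 3889620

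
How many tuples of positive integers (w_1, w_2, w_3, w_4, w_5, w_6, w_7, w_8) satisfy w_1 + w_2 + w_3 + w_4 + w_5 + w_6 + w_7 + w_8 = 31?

Substitute w'_i = w_i - 1 (so w'_i >= 0). Then sum w'_i = 31 - 8 = 23.
Stars and bars: C(23+8-1, 8-1) = C(30,7).

Final answer: C(30,7) = 2035800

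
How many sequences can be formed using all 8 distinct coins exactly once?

The number of ways to arrange 8 distinct objects is 8!.

Final answer: 8! = 40320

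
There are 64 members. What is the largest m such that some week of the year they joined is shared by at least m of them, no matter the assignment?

There are 52 possible values for week of the year they joined. With 64 members and 52 categories, by pigeonhole: ceiling(64/52).

Final answer: 2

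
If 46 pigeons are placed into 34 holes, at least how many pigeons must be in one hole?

By the pigeonhole principle: ceiling(46/34).

Final answer: 2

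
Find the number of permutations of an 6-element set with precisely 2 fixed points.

Choose which 2 elements are fixed: C(6,2) = 15.
Derange the remaining 4 using D(j) = (j-1)(D(j-1) + D(j-2)), D(0)=1, D(1)=0: D(2)=1, D(3)=2, D(4)=9.
Total: 15 x 9.

Final answer: C(6,2) D(4) = 135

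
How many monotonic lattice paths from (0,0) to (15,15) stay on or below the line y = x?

Total monotonic paths to (15,15): C(30,15) = 155117520.
By the reflection principle, paths that go above the diagonal number C(30,16) = 145422675.
Valid Dyck paths: 155117520 - 145422675.
(Equivalently, C_{15} = C(30,15)/16 = 155117520/16.)

Final answer: C_{15} = 9694845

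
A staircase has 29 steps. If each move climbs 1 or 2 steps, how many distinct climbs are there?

Condition on the final move: it is a 1-step (f(n-1) ways to get there) or a 2-step (f(n-2) ways), so f(n) = f(n-1) + f(n-2), with f(1)=1, f(2)=2.
Building up term by term: f(1)=1, f(2)=2, f(3)=3, f(4)=5, f(5)=8, f(6)=13, f(7)=21, f(8)=34, f(9)=55, f(10)=89, f(11)=144, f(12)=233, f(13)=377, f(14)=610, f(15)=987, f(16)=1597, f(17)=2584, f(18)=4181, f(19)=6765, f(20)=10946, f(21)=17711, f(22)=28657, f(23)=46368, f(24)=75025, f(25)=121393, f(26)=196418, f(27)=317811, f(28)=514229, f(29)=832040.

Final answer: 832040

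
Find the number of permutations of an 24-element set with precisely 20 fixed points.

Choose which 20 elements are fixed: C(24,20) = 10626.
Derange the remaining 4 using D(j) = (j-1)(D(j-1) + D(j-2)), D(0)=1, D(1)=0: D(2)=1, D(3)=2, D(4)=9.
Total: 10626 x 9.

Final answer: C(24,20) D(4) = 95634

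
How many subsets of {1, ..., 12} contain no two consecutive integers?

Let a(n) count such subsets of {1, ..., n}. Either n is excluded (a(n-1) ways) or n is included, forcing n-1 out (a(n-2) ways), so a(n) = a(n-1) + a(n-2) with a(1)=2, a(2)=3.
Iterating the recurrence: a(1)=2, a(2)=3, a(3)=5, a(4)=8, a(5)=13, a(6)=21, a(7)=34, a(8)=55, a(9)=89, a(10)=144, a(11)=233, a(12)=377.

Final answer: 377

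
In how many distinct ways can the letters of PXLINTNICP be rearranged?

Letters (C:1, I:2, L:1, N:2, P:2, T:1, X:1). Total letters: 10.
Permutations = 10!/(2! x 2! x 2!).

Final answer: 453600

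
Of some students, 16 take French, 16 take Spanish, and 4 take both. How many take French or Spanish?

|A union B| = |A| + |B| - |A intersect B| = 16 + 16 - 4.

Final answer: 28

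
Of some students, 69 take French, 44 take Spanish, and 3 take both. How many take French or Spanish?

|A union B| = |A| + |B| - |A intersect B| = 69 + 44 - 3.

Final answer: 110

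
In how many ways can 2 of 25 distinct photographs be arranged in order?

P(25,2) = 25!/(25-2)! = 25!/23!.

Final answer: P(25,2) = 600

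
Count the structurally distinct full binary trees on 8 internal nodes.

This is a standard Catalan-number count: the answer is C_n. Here n = 8.
C_n = (2n)!/(n!(n+1)!), so C_{8} = 16!/(8! x 9!) = C(16,8)/9 = 12870/9.

Final answer: C_{8} = 1430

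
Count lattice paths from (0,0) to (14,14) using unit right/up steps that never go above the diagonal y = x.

Total monotonic paths to (14,14): C(28,14) = 40116600.
A path is bad iff it touches y = x + 1; reflecting its initial segment maps bad paths bijectively onto all paths to (13,15), of which there are C(28,15) = 37442160.
Valid Dyck paths: 40116600 - 37442160.
(This is the Catalan number C_{14}.)

Final answer: C_{14} = 2674440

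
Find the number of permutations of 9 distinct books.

The number of ways to arrange 9 distinct objects is 9!.

Final answer: 9! = 362880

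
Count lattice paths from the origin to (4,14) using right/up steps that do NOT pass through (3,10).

Total paths to (4,14): C(18,14) = 3060.
Paths through (3,10): C(13,10) x C(5,4) = 1430.
Avoiding (3,10): 3060 - 1430.

Final answer: 1630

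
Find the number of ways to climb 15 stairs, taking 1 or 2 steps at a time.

Condition on the final move: it is a 1-step (f(n-1) ways to get there) or a 2-step (f(n-2) ways), so f(n) = f(n-1) + f(n-2), with f(1)=1, f(2)=2.
Building up term by term: f(1)=1, f(2)=2, f(3)=3, f(4)=5, f(5)=8, f(6)=13, f(7)=21, f(8)=34, f(9)=55, f(10)=89, f(11)=144, f(12)=233, f(13)=377, f(14)=610, f(15)=987.

Final answer: 987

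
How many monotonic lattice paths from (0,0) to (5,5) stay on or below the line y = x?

Total monotonic paths to (5,5): C(10,5) = 252.
Paths that cross above y=x (reflection bijection): C(10,6) = 210.
Valid Dyck paths: 252 - 210.
(This is the Catalan number C_{5}.)

Final answer: C_{5} = 42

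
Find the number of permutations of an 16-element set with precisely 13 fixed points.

Choose which 13 elements are fixed: C(16,13) = 560.
Derange the remaining 3 using D(j) = (j-1)(D(j-1) + D(j-2)), D(0)=1, D(1)=0: D(2)=1, D(3)=2.
Total: 560 x 2.

Final answer: C(16,13) D(3) = 1120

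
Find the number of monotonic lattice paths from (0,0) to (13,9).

Each path has 13 right steps and 9 up steps in some order (22 steps total).
Choose which 9 of the 22 steps are up: C(22,9).

Final answer: C(22,9) = 497420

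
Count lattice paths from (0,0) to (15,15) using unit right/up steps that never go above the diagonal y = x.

Total monotonic paths to (15,15): C(30,15) = 155117520.
Reflecting each bad path at its first crossing gives a bijection with paths to (14,16): C(30,16) = 145422675.
Valid Dyck paths: 155117520 - 145422675.
(Check: C(30,15) - C(30,16) = C(30,15)/16, the Catalan number C_{15}.)

Final answer: C_{15} = 9694845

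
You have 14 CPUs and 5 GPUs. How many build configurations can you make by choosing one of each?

By the multiplication principle: 14 x 5.

Final answer: 70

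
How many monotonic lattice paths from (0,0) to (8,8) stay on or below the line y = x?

Total monotonic paths to (8,8): C(16,8) = 12870.
Reflecting each bad path at its first crossing gives a bijection with paths to (7,9): C(16,9) = 11440.
Valid Dyck paths: 12870 - 11440.
(This is the Catalan number C_{8}.)

Final answer: C_{8} = 1430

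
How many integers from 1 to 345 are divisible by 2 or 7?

Multiples of 2: 172. Multiples of 7: 49. Of both (lcm=14): 24.
By inclusion-exclusion: 172 + 49 - 24.

Final answer: 197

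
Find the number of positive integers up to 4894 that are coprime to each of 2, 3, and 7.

|div by 2|=2447, |div by 3|=1631, |div by 7|=699.
|div by 2&3|=815, |div by 2&7|=349, |div by 3&7|=233, |div by all|=116.
By inclusion-exclusion, divisible by at least one: 2447+1631+699-815-349-233+116 = 3496.
Not divisible by any: 4894 - 3496.

Final answer: 1398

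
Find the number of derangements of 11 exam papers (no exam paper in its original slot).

Derangements satisfy D(n) = (n-1)(D(n-1) + D(n-2)), starting from D(0)=1, D(1)=0.
D(2) = 1 x (0 + 1) = 1
D(3) = 2 x (1 + 0) = 2
D(4) = 3 x (2 + 1) = 9
D(5) = 4 x (9 + 2) = 44
D(6) = 5 x (44 + 9) = 265
D(7) = 6 x (265 + 44) = 1854
D(8) = 7 x (1854 + 265) = 14833
D(9) = 8 x (14833 + 1854) = 133496
D(10) = 9 x (133496 + 14833) = 1334961
D(11) = 10 x (D(10) + D(9)) = 10 x (1334961 + 133496)

Final answer: D(11) = 14684570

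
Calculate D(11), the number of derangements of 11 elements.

Derangements satisfy D(n) = (n-1)(D(n-1) + D(n-2)), starting from D(0)=1, D(1)=0.
D(2) = 1 x (0 + 1) = 1
D(3) = 2 x (1 + 0) = 2
D(4) = 3 x (2 + 1) = 9
D(5) = 4 x (9 + 2) = 44
D(6) = 5 x (44 + 9) = 265
D(7) = 6 x (265 + 44) = 1854
D(8) = 7 x (1854 + 265) = 14833
D(9) = 8 x (14833 + 1854) = 133496
D(10) = 9 x (133496 + 14833) = 1334961
D(11) = 10 x (D(10) + D(9)) = 10 x (1334961 + 133496)

Final answer: D(11) = 14684570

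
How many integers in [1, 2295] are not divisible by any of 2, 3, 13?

|div by 2|=1147, |div by 3|=765, |div by 13|=176.
|div by 2&3|=382, |div by 2&13|=88, |div by 3&13|=58, |div by all|=29.
By inclusion-exclusion, divisible by at least one: 1147+765+176-382-88-58+29 = 1589.
Not divisible by any: 2295 - 1589.

Final answer: 706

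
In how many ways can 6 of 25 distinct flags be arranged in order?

P(25,6) = 25!/(25-6)! = 25!/19!.

Final answer: P(25,6) = 127512000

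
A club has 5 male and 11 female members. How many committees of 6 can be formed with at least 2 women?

Sum over valid woman counts:
C(11,2)C(5,4) = 275
C(11,3)C(5,3) = 1650
C(11,4)C(5,2) = 3300
C(11,5)C(5,1) = 2310
C(11,6)C(5,0) = 462
Total: 275 + 1650 + 3300 + 2310 + 462.

Final answer: 7997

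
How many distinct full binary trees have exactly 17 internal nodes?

This is a standard Catalan-number count: the answer is C_n. Here n = 17.
C_n = C(2n,n) - C(2n,n+1), so C_{17} = C(34,17) - C(34,18) = 2333606220 - 2203961430.

Final answer: C_{17} = 129644790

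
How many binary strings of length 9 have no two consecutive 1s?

Classify by the final bit: ...0 gives a(n-1) strings, ...01 gives a(n-2) strings. Thus a(n) = a(n-1) + a(n-2) with a(1)=2, a(2)=3.
Building up term by term: a(1)=2, a(2)=3, a(3)=5, a(4)=8, a(5)=13, a(6)=21, a(7)=34, a(8)=55, a(9)=89.

Final answer: 89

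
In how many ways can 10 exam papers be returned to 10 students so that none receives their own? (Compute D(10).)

Use the recurrence D(n) = (n-1)(D(n-1) + D(n-2)) with D(0)=1, D(1)=0.
D(2) = 1 x (0 + 1) = 1
D(3) = 2 x (1 + 0) = 2
D(4) = 3 x (2 + 1) = 9
D(5) = 4 x (9 + 2) = 44
D(6) = 5 x (44 + 9) = 265
D(7) = 6 x (265 + 44) = 1854
D(8) = 7 x (1854 + 265) = 14833
D(9) = 8 x (14833 + 1854) = 133496
D(10) = 9 x (D(9) + D(8)) = 9 x (133496 + 14833)

Final answer: D(10) = 1334961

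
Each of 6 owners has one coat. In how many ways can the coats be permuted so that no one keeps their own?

Use the recurrence D(n) = (n-1)(D(n-1) + D(n-2)) with D(0)=1, D(1)=0.
D(2) = 1 x (0 + 1) = 1
D(3) = 2 x (1 + 0) = 2
D(4) = 3 x (2 + 1) = 9
D(5) = 4 x (9 + 2) = 44
D(6) = 5 x (D(5) + D(4)) = 5 x (44 + 9)

Final answer: D(6) = 265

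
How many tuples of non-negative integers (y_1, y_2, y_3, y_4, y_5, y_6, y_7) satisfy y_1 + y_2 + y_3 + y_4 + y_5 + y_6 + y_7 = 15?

Stars and bars with 15 stars and 6 bars:
C(15+7-1, 7-1) = C(21,6).

Final answer: C(21,6) = 54264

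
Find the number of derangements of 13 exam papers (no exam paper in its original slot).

D(n) = (n-1)(D(n-1) + D(n-2)), D(0)=1, D(1)=0.
D(2) = 1 x (0 + 1) = 1
D(3) = 2 x (1 + 0) = 2
D(4) = 3 x (2 + 1) = 9
D(5) = 4 x (9 + 2) = 44
D(6) = 5 x (44 + 9) = 265
D(7) = 6 x (265 + 44) = 1854
D(8) = 7 x (1854 + 265) = 14833
D(9) = 8 x (14833 + 1854) = 133496
D(10) = 9 x (133496 + 14833) = 1334961
D(11) = 10 x (1334961 + 133496) = 14684570
D(12) = 11 x (14684570 + 1334961) = 176214841
D(13) = 12 x (D(12) + D(11)) = 12 x (176214841 + 14684570)

Final answer: D(13) = 2290792932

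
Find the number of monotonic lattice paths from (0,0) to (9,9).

Each path has 9 right steps and 9 up steps in some order (18 steps total).
Choose which 9 of the 18 steps are up: C(18,9).

Final answer: C(18,9) = 48620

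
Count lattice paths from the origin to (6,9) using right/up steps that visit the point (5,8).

Paths (0,0)->(5,8): C(13,8) = 1287.
Paths (5,8)->(6,9): C(2,1) = 2.
By multiplication principle: 1287 x 2.

Final answer: 2574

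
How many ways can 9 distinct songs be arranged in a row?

The number of ways to arrange 9 distinct objects is 9!.

Final answer: 9! = 362880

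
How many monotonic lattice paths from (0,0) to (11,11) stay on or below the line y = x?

Total monotonic paths to (11,11): C(22,11) = 705432.
Reflecting each bad path at its first crossing gives a bijection with paths to (10,12): C(22,12) = 646646.
Valid Dyck paths: 705432 - 646646.
(Check: C(22,11) - C(22,12) = C(22,11)/12, the Catalan number C_{11}.)

Final answer: C_{11} = 58786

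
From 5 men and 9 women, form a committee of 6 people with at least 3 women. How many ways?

Sum over valid woman counts:
C(9,3)C(5,3) = 840
C(9,4)C(5,2) = 1260
C(9,5)C(5,1) = 630
C(9,6)C(5,0) = 84
Total: 840 + 1260 + 630 + 84.

Final answer: 2814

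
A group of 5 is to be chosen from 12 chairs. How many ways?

C(12,5) = 12!/(5! x 7!).

Final answer: \binom{12}{5} = 792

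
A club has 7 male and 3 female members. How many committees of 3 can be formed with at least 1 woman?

Sum over valid woman counts:
C(3,1)C(7,2) = 63
C(3,2)C(7,1) = 21
C(3,3)C(7,0) = 1
Total: 63 + 21 + 1.

Final answer: 85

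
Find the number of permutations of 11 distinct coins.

The number of ways to arrange 11 distinct objects is 11!.

Final answer: 11! = 39916800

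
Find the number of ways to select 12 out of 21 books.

C(21,12) = 21!/(12! x 9!).

Final answer: \binom{21}{12} = 293930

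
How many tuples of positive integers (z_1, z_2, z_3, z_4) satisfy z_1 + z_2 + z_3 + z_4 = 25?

Substitute z'_i = z_i - 1 (so z'_i >= 0). Then sum z'_i = 25 - 4 = 21.
Stars and bars: C(21+4-1, 4-1) = C(24,3).

Final answer: C(24,3) = 2024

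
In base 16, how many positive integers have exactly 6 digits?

These are the integers in [16^5, 16^6), so the count is 16^6 - 16^5 = 15 x 16^5.

Final answer: 15728640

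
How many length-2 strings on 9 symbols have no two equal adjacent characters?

First character: 9 choices. Each subsequent: 8 choices (must differ from the previous one).
Total: 9 x 8^1.

Final answer: 9 x 8^{1} = 72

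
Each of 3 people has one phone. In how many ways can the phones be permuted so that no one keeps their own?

D(n) = (n-1)(D(n-1) + D(n-2)), D(0)=1, D(1)=0.
D(2) = 1 x (0 + 1) = 1
D(3) = 2 x (D(2) + D(1)) = 2 x (1 + 0)

Final answer: D(3) = 2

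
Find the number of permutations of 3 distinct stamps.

The number of ways to arrange 3 distinct objects is 3!.

Final answer: 3! = 6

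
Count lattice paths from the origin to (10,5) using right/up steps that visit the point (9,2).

Paths (0,0)->(9,2): C(11,2) = 55.
Paths (9,2)->(10,5): C(4,3) = 4.
By multiplication principle: 55 x 4.

Final answer: 220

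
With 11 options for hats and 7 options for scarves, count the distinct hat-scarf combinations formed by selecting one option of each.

By the multiplication principle: 11 x 7.

Final answer: 77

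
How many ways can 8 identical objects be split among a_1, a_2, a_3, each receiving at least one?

Substitute a'_i = a_i - 1 (so a'_i >= 0). Then sum a'_i = 8 - 3 = 5.
Stars and bars: C(5+3-1, 3-1) = C(7,2).

Final answer: C(7,2) = 21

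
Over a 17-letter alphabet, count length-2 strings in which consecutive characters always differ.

First character: 17 choices. Each subsequent: 16 choices (must differ from the previous one).
Total: 17 x 16^1.

Final answer: 17 x 16^{1} = 272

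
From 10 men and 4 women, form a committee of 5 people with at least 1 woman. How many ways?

Sum over valid woman counts:
C(4,1)C(10,4) = 840
C(4,2)C(10,3) = 720
C(4,3)C(10,2) = 180
C(4,4)C(10,1) = 10
Total: 840 + 720 + 180 + 10.

Final answer: 1750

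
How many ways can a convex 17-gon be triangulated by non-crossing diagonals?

This is counted by the nth Catalan number C_n. Here n = 17 - 2 = 15.
C_n = C(2n,n) - C(2n,n+1), so C_{15} = C(30,15) - C(30,16) = 155117520 - 145422675.

Final answer: C_{15} = 9694845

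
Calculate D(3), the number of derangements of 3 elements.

Use the recurrence D(n) = (n-1)(D(n-1) + D(n-2)) with D(0)=1, D(1)=0.
Building up: D(2)=1.
D(3) = 2 x (D(2) + D(1)) = 2 x (1 + 0).

Final answer: D(3) = 2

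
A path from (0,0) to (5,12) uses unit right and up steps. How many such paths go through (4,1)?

Paths (0,0)->(4,1): C(5,1) = 5.
Paths (4,1)->(5,12): C(12,11) = 12.
By multiplication principle: 5 x 12.

Final answer: 60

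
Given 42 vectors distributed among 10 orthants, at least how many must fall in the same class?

By pigeonhole with 42 objects and 10 categories: ceiling(42/10).

Final answer: 5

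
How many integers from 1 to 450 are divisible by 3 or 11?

Multiples of 3: 150. Multiples of 11: 40. Of both (lcm=33): 13.
By inclusion-exclusion: 150 + 40 - 13.

Final answer: 177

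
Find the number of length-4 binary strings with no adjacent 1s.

Let a(n) count valid strings. If the last bit is 0 the prefix is any valid string of length n-1; if it is 1 the string must end in 01 with a valid prefix of length n-2. So a(n) = a(n-1) + a(n-2), a(1)=2, a(2)=3.
Computing successive values: a(1)=2, a(2)=3, a(3)=5, a(4)=8.

Final answer: 8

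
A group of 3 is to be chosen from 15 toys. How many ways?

C(15,3) = 15!/(3! x (15-3)!).

Final answer: C(15,3) = 455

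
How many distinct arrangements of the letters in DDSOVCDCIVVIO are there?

Letters (C:2, D:3, I:2, O:2, S:1, V:3). Total letters: 13.
Permutations = 13!/(3! x 3! x 2! x 2! x 2!).

Final answer: 21621600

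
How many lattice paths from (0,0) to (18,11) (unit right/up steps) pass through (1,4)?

Paths (0,0)->(1,4): C(5,4) = 5.
Paths (1,4)->(18,11): C(24,7) = 346104.
By multiplication principle: 5 x 346104.

Final answer: 1730520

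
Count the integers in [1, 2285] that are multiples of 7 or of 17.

Multiples of 7: 326. Multiples of 17: 134. Of both (lcm=119): 19.
By inclusion-exclusion: 326 + 134 - 19.

Final answer: 441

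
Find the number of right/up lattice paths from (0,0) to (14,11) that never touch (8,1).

Total paths to (14,11): C(25,11) = 4457400.
Paths through (8,1): C(9,1) x C(16,10) = 72072.
Avoiding (8,1): 4457400 - 72072.

Final answer: 4385328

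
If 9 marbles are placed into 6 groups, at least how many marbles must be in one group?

By the pigeonhole principle: ceiling(9/6).

Final answer: 2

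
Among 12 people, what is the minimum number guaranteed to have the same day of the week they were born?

There are 7 possible values for day of the week they were born. With 12 people and 7 categories, by pigeonhole: ceiling(12/7).

Final answer: 2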